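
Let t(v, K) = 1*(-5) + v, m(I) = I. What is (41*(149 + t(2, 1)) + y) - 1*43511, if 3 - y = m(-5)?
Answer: -37517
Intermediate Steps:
y = 8 (y = 3 - 1*(-5) = 3 + 5 = 8)
t(v, K) = -5 + v
(41*(149 + t(2, 1)) + y) - 1*43511 = (41*(149 + (-5 + 2)) + 8) - 1*43511 = (41*(149 - 3) + 8) - 43511 = (41*146 + 8) - 43511 = (5986 + 8) - 43511 = 5994 - 43511 = -37517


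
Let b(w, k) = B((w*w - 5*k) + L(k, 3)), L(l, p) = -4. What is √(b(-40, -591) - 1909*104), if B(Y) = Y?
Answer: I*√193985 ≈ 440.44*I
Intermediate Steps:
b(w, k) = -4 + w² - 5*k (b(w, k) = (w*w - 5*k) - 4 = (w² - 5*k) - 4 = -4 + w² - 5*k)
√(b(-40, -591) - 1909*104) = √((-4 + (-40)² - 5*(-591)) - 1909*104) = √((-4 + 1600 + 2955) - 198536) = √(4551 - 198536) = √(-193985) = I*√193985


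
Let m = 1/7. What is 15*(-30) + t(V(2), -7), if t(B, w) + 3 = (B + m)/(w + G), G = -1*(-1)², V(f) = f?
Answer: -25383/56 ≈ -453.27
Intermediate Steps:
G = -1 (G = -1*1 = -1)
m = ⅐ (m = 1*(⅐) = ⅐ ≈ 0.14286)
t(B, w) = -3 + (⅐ + B)/(-1 + w) (t(B, w) = -3 + (B + ⅐)/(w - 1) = -3 + (⅐ + B)/(-1 + w))
15*(-30) + t(V(2), -7) = 15*(-30) + (22/7 + 2 - 3*(-7))/(-1 - 7) = -450 + (22/7 + 2 + 21)/(-8) = -450 - ⅛*183/7 = -450 - 183/56 = -25383/56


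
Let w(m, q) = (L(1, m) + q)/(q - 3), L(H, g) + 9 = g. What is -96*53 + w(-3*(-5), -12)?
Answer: -25438/5 ≈ -5087.6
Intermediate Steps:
L(H, g) = -9 + g
w(m, q) = (-9 + m + q)/(-3 + q) (w(m, q) = ((-9 + m) + q)/(q - 3) = (-9 + m + q)/(-3 + q))
-96*53 + w(-3*(-5), -12) = -96*53 + (-9 - 3*(-5) - 12)/(-3 - 12) = -5088 + (-9 + 15 - 12)/(-15) = -5088 - 1/15*(-6) = -5088 + ⅖ = -25438/5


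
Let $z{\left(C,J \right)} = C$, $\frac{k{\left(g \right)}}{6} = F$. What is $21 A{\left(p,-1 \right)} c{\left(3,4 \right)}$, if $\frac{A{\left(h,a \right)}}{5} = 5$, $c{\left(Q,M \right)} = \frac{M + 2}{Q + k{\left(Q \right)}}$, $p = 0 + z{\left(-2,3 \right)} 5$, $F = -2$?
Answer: $-350$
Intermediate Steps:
$k{\left(g \right)} = -12$ ($k{\left(g \right)} = 6 \left(-2\right) = -12$)
$p = -10$ ($p = 0 - 10 = -10$)
$c{\left(Q,M \right)} = \frac{2 + M}{-12 + Q}$ ($c{\left(Q,M \right)} = \frac{M + 2}{Q - 12} = \frac{2 + M}{-12 + Q}$)
$A{\left(h,a \right)} = 25$ ($A{\left(h,a \right)} = 5 \cdot 5 = 25$)
$21 A{\left(p,-1 \right)} c{\left(3,4 \right)} = 21 \cdot 25 \frac{2 + 4}{-12 + 3} = 525 \frac{1}{-9} \cdot 6 = 525 \left(\left(- \frac{1}{9}\right) 6\right) = 525 \left(- \frac{2}{3}\right) = -350$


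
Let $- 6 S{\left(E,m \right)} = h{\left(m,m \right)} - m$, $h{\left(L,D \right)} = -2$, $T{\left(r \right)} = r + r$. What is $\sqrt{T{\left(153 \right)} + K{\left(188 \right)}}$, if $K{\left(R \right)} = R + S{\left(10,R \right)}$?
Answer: $\frac{\sqrt{4731}}{3} \approx 22.927$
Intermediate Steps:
$T{\left(r \right)} = 2 r$
$S{\left(E,m \right)} = \frac{1}{3} + \frac{m}{6}$ ($S{\left(E,m \right)} = - \frac{-2 - m}{6} = \frac{1}{3} + \frac{m}{6}$)
$K{\left(R \right)} = \frac{1}{3} + \frac{7 R}{6}$ ($K{\left(R \right)} = R + \left(\frac{1}{3} + \frac{R}{6}\right) = \frac{1}{3} + \frac{7 R}{6}$)
$\sqrt{T{\left(153 \right)} + K{\left(188 \right)}} = \sqrt{2 \cdot 153 + \left(\frac{1}{3} + \frac{7}{6} \cdot 188\right)} = \sqrt{306 + \left(\frac{1}{3} + \frac{658}{3}\right)} = \sqrt{306 + \frac{659}{3}} = \sqrt{\frac{1577}{3}} = \frac{\sqrt{4731}}{3}$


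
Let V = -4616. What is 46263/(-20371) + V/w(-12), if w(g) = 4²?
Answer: -11846593/40742 ≈ -290.77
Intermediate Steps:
w(g) = 16
46263/(-20371) + V/w(-12) = 46263/(-20371) - 4616/16 = 46263*(-1/20371) - 4616*1/16 = -46263/20371 - 577/2 = -11846593/40742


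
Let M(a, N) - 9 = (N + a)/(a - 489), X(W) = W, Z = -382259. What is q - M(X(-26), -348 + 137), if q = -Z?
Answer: 196858513/515 ≈ 3.8225e+5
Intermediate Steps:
q = 382259 (q = -1*(-382259) = 382259)
M(a, N) = 9 + (N + a)/(-489 + a) (M(a, N) = 9 + (N + a)/(a - 489) = 9 + (N + a)/(-489 + a))
q - M(X(-26), -348 + 137) = 382259 - (-4401 + (-348 + 137) + 10*(-26))/(-489 - 26) = 382259 - (-4401 - 211 - 260)/(-515) = 382259 - (-1)*(-4872)/515 = 382259 - 1*4872/515 = 382259 - 4872/515 = 196858513/515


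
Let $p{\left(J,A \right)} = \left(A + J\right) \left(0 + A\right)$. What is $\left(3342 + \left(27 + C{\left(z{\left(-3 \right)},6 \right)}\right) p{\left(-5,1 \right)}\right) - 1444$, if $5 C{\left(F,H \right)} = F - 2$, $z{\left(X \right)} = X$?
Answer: $1794$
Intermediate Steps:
$p{\left(J,A \right)} = A \left(A + J\right)$ ($p{\left(J,A \right)} = \left(A + J\right) A = A \left(A + J\right)$)
$C{\left(F,H \right)} = - \frac{2}{5} + \frac{F}{5}$ ($C{\left(F,H \right)} = \frac{F - 2}{5} = \frac{-2 + F}{5} = - \frac{2}{5} + \frac{F}{5}$)
$\left(3342 + \left(27 + C{\left(z{\left(-3 \right)},6 \right)}\right) p{\left(-5,1 \right)}\right) - 1444 = \left(3342 + \left(27 + \left(- \frac{2}{5} + \frac{1}{5} \left(-3\right)\right)\right) 1 \left(1 - 5\right)\right) - 1444 = \left(3342 + \left(27 - 1\right) 1 \left(-4\right)\right) - 1444 = \left(3342 + \left(27 - 1\right) \left(-4\right)\right) - 1444 = \left(3342 + 26 \left(-4\right)\right) - 1444 = \left(3342 - 104\right) - 1444 = 3238 - 1444 = 1794$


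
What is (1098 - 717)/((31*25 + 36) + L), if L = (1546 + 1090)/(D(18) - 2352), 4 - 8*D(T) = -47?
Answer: 7149465/15197327 ≈ 0.47044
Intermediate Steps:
D(T) = 51/8 (D(T) = ½ - ⅛*(-47) = ½ + 47/8 = 51/8)
L = -21088/18765 (L = (1546 + 1090)/(51/8 - 2352) = 2636/(-18765/8) = 2636*(-8/18765) = -21088/18765 ≈ -1.1238)
(1098 - 717)/((31*25 + 36) + L) = (1098 - 717)/((31*25 + 36) - 21088/18765) = 381/((775 + 36) - 21088/18765) = 381/(811 - 21088/18765) = 381/(15197327/18765) = 381*(18765/15197327) = 7149465/15197327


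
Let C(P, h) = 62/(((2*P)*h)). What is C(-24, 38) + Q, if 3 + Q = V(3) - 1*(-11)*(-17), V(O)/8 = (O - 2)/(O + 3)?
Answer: -57365/304 ≈ -188.70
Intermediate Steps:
V(O) = 8*(-2 + O)/(3 + O) (V(O) = 8*((O - 2)/(O + 3)) = 8*((-2 + O)/(3 + O)) = 8*(-2 + O)/(3 + O))
Q = -566/3 (Q = -3 + (8*(-2 + 3)/(3 + 3) - 1*(-11)*(-17)) = -3 + (8*1/6 + 11*(-17)) = -3 + (8*(⅙)*1 - 187) = -3 + (4/3 - 187) = -3 - 557/3 = -566/3 ≈ -188.67)
C(P, h) = 31/(P*h) (C(P, h) = 62/((2*P*h)) = 62*(1/(2*P*h)) = 31/(P*h))
C(-24, 38) + Q = 31/(-24*38) - 566/3 = 31*(-1/24)*(1/38) - 566/3 = -31/912 - 566/3 = -57365/304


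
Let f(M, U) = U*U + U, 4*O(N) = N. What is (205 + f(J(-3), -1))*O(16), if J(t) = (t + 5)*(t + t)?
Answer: 820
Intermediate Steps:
J(t) = 2*t*(5 + t) (J(t) = (5 + t)*(2*t) = 2*t*(5 + t))
O(N) = N/4
f(M, U) = U + U² (f(M, U) = U² + U = U + U²)
(205 + f(J(-3), -1))*O(16) = (205 - (1 - 1))*((¼)*16) = (205 - 1*0)*4 = (205 + 0)*4 = 205*4 = 820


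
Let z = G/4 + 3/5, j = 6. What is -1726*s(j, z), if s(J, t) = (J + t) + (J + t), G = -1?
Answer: -109601/5 ≈ -21920.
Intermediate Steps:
z = 7/20 (z = -1/4 + 3/5 = 7/20 ≈ 0.35000)
s(J, t) = 2*J + 2*t
-1726*s(j, z) = -1726*(2*6 + 2*(7/20)) = -1726*(12 + 7/10) = -1726*127/10 = -109601/5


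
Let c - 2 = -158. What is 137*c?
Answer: -21372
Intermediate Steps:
c = -156 (c = 2 - 158 = -156)
137*c = 137*(-156) = -21372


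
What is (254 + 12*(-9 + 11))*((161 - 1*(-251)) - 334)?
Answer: 21684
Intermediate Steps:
(254 + 12*(-9 + 11))*((161 - 1*(-251)) - 334) = (254 + 12*2)*((161 + 251) - 334) = (254 + 24)*(412 - 334) = 278*78 = 21684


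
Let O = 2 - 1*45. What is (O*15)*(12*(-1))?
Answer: 7740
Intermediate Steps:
O = -43 (O = 2 - 45 = -43)
(O*15)*(12*(-1)) = (-43*15)*(12*(-1)) = -645*(-12) = 7740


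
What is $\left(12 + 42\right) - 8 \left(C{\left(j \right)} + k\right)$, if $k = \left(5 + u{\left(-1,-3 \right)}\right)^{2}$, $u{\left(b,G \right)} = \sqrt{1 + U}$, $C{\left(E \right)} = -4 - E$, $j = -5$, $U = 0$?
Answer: $-242$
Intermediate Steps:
$u{\left(b,G \right)} = 1$ ($u{\left(b,G \right)} = \sqrt{1 + 0} = \sqrt{1} = 1$)
$k = 36$ ($k = \left(5 + 1\right)^{2} = 6^{2} = 36$)
$\left(12 + 42\right) - 8 \left(C{\left(j \right)} + k\right) = \left(12 + 42\right) - 8 \left(\left(-4 - -5\right) + 36\right) = 54 - 8 \left(\left(-4 + 5\right) + 36\right) = 54 - 8 \left(1 + 36\right) = 54 - 296 = -242$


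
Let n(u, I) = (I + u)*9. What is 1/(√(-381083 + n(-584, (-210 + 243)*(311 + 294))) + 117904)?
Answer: 58952/6950779935 - I*√206654/13901559870 ≈ 8.4814e-6 - 3.2701e-8*I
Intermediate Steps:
n(u, I) = 9*I + 9*u
1/(√(-381083 + n(-584, (-210 + 243)*(311 + 294))) + 117904) = 1/(√(-381083 + (9*((-210 + 243)*(311 + 294)) + 9*(-584))) + 117904) = 1/(√(-381083 + (9*(33*605) - 5256)) + 117904) = 1/(√(-381083 + (9*19965 - 5256)) + 117904) = 1/(√(-381083 + (179685 - 5256)) + 117904) = 1/(√(-381083 + 174429) + 117904) = 1/(√(-206654) + 117904) = 1/(I*√206654 + 117904) = 1/(117904 + I*√206654)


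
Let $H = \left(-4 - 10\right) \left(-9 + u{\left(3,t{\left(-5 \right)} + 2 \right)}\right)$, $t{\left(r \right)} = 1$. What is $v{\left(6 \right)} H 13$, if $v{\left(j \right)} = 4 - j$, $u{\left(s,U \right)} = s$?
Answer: $-2184$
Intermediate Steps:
$H = 84$ ($H = \left(-4 - 10\right) \left(-9 + 3\right) = \left(-14\right) \left(-6\right) = 84$)
$v{\left(6 \right)} H 13 = \left(4 - 6\right) 84 \cdot 13 = \left(-2\right) 84 \cdot 13 = \left(-168\right) 13 = -2184$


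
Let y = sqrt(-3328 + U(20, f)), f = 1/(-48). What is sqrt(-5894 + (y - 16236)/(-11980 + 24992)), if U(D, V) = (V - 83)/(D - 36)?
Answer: sqrt(-35932933424448 + 9759*I*sqrt(7655757))/78072 ≈ 2.8849e-5 + 76.781*I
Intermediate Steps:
f = -1/48 ≈ -0.020833
U(D, V) = (-83 + V)/(-36 + D)
y = I*sqrt(7655757)/48 (y = sqrt(-3328 + (-83 - 1/48)/(-36 + 20)) = sqrt(-3328 - 3985/48/(-16)) = sqrt(-3328 - 1/16*(-3985/48)) = sqrt(-3328 + 3985/768) = sqrt(-2551919/768) = I*sqrt(7655757)/48 ≈ 57.644*I)
sqrt(-5894 + (y - 16236)/(-11980 + 24992)) = sqrt(-5894 + (I*sqrt(7655757)/48 - 16236)/(-11980 + 24992)) = sqrt(-5894 + (-16236 + I*sqrt(7655757)/48)/13012) = sqrt(-5894 + (-16236 + I*sqrt(7655757)/48)*(1/13012)) = sqrt(-5894 + (-4059/3253 + I*sqrt(7655757)/624576)) = sqrt(-19177241/3253 + I*sqrt(7655757)/624576)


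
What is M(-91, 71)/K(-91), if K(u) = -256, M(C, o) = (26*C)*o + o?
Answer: 167915/256 ≈ 655.92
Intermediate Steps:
M(C, o) = o + 26*C*o (M(C, o) = 26*C*o + o = o + 26*C*o)
M(-91, 71)/K(-91) = (71*(1 + 26*(-91)))/(-256) = (71*(1 - 2366))*(-1/256) = (71*(-2365))*(-1/256) = -167915*(-1/256) = 167915/256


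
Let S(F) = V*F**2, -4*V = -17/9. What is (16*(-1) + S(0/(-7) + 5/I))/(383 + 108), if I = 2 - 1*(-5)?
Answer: -27799/866124 ≈ -0.032096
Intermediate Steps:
I = 7 (I = 2 + 5 = 7)
V = 17/36 (V = -(-17)/(4*9) = -1/4*(-17/9) = 17/36 ≈ 0.47222)
S(F) = 17*F**2/36
(16*(-1) + S(0/(-7) + 5/I))/(383 + 108) = (16*(-1) + 17*(0/(-7) + 5/7)**2/36)/(383 + 108) = (-16 + 17*(0*(-1/7) + 5*(1/7))**2/36)/491 = (-16 + 17*(0 + 5/7)**2/36)*(1/491) = (-16 + 17*(5/7)**2/36)*(1/491) = (-16 + (17/36)*(25/49))*(1/491) = (-16 + 425/1764)*(1/491) = -27799/1764*1/491 = -27799/866124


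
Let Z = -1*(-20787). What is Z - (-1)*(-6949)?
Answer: 13838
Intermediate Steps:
Z = 20787
Z - (-1)*(-6949) = 20787 - (-1)*(-6949) = 20787 - 1*6949 = 20787 - 6949 = 13838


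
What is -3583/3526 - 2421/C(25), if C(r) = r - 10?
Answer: -2863397/17630 ≈ -162.42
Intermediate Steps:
C(r) = -10 + r
-3583/3526 - 2421/C(25) = -3583/3526 - 2421/(-10 + 25) = -3583*1/3526 - 2421/15 = -3583/3526 - 2421*1/15 = -3583/3526 - 807/5 = -2863397/17630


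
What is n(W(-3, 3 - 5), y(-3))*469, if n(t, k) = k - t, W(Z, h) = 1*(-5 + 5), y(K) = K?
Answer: -1407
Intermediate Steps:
W(Z, h) = 0 (W(Z, h) = 1*0 = 0)
n(W(-3, 3 - 5), y(-3))*469 = (-3 - 1*0)*469 = (-3 + 0)*469 = -3*469 = -1407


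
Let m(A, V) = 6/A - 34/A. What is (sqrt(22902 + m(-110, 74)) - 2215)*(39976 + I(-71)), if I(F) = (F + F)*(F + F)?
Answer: -133210100 + 24056*sqrt(17319830)/11 ≈ -1.2411e+8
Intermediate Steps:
m(A, V) = -28/A
I(F) = 4*F**2 (I(F) = (2*F)*(2*F) = 4*F**2)
(sqrt(22902 + m(-110, 74)) - 2215)*(39976 + I(-71)) = (sqrt(22902 - 28/(-110)) - 2215)*(39976 + 4*(-71)**2) = (sqrt(22902 - 28*(-1/110)) - 2215)*(39976 + 4*5041) = (sqrt(22902 + 14/55) - 2215)*(39976 + 20164) = (sqrt(1259624/55) - 2215)*60140 = (2*sqrt(17319830)/55 - 2215)*60140 = (-2215 + 2*sqrt(17319830)/55)*60140 = -133210100 + 24056*sqrt(17319830)/11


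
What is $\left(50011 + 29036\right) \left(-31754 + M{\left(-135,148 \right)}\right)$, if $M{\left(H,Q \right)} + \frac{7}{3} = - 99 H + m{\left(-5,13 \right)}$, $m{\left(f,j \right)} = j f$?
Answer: $-1458917781$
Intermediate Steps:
$m{\left(f,j \right)} = f j$
$M{\left(H,Q \right)} = - \frac{202}{3} - 99 H$ ($M{\left(H,Q \right)} = - \frac{7}{3} - \left(65 + 99 H\right) = - \frac{202}{3} - 99 H$)
$\left(50011 + 29036\right) \left(-31754 + M{\left(-135,148 \right)}\right) = \left(50011 + 29036\right) \left(-31754 - - \frac{39893}{3}\right) = 79047 \left(-31754 + \left(- \frac{202}{3} + 13365\right)\right) = 79047 \left(-31754 + \frac{39893}{3}\right) = 79047 \left(- \frac{55369}{3}\right) = -1458917781$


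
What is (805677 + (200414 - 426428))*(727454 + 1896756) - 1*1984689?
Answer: 1521155456541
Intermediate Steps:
(805677 + (200414 - 426428))*(727454 + 1896756) - 1*1984689 = (805677 - 226014)*2624210 - 1984689 = 579663*2624210 - 1984689 = 1521157441230 - 1984689 = 1521155456541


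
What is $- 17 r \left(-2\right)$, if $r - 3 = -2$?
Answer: $34$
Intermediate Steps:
$r = 1$ ($r = 3 - 2 = 1$)
$- 17 r \left(-2\right) = \left(-17\right) 1 \left(-2\right) = \left(-17\right) \left(-2\right) = 34$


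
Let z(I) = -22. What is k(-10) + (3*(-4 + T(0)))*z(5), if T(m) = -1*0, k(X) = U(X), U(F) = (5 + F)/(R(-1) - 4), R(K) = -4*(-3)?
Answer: 2107/8 ≈ 263.38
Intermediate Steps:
R(K) = 12
U(F) = 5/8 + F/8 (U(F) = (5 + F)/(12 - 4) = (5 + F)/8 = (5 + F)*(⅛) = 5/8 + F/8)
k(X) = 5/8 + X/8
T(m) = 0
k(-10) + (3*(-4 + T(0)))*z(5) = (5/8 + (⅛)*(-10)) + (3*(-4 + 0))*(-22) = (5/8 - 5/4) + (3*(-4))*(-22) = -5/8 - 12*(-22) = -5/8 + 264 = 2107/8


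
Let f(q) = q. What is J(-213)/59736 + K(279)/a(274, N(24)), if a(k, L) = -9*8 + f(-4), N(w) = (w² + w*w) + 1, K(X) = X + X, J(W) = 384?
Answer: -36517/4978 ≈ -7.3357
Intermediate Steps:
K(X) = 2*X
N(w) = 1 + 2*w² (N(w) = (w² + w²) + 1 = 2*w² + 1 = 1 + 2*w²)
a(k, L) = -76 (a(k, L) = -9*8 - 4 = -72 - 4 = -76)
J(-213)/59736 + K(279)/a(274, N(24)) = 384/59736 + (2*279)/(-76) = 384*(1/59736) + 558*(-1/76) = 16/2489 - 279/38 = -36517/4978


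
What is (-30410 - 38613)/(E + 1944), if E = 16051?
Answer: -69023/17995 ≈ -3.8357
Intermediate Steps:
(-30410 - 38613)/(E + 1944) = (-30410 - 38613)/(16051 + 1944) = -69023/17995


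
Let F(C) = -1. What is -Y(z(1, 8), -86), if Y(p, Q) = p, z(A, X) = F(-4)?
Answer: 1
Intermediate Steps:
z(A, X) = -1
-Y(z(1, 8), -86) = -1*(-1) = 1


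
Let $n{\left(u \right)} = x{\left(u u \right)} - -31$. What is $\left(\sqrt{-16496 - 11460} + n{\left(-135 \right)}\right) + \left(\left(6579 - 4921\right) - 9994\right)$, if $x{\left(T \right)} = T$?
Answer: $9920 + 2 i \sqrt{6989} \approx 9920.0 + 167.2 i$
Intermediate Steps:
$n{\left(u \right)} = 31 + u^{2}$ ($n{\left(u \right)} = u u - -31 = u^{2} + 31 = 31 + u^{2}$)
$\left(\sqrt{-16496 - 11460} + n{\left(-135 \right)}\right) + \left(\left(6579 - 4921\right) - 9994\right) = \left(\sqrt{-16496 - 11460} + \left(31 + \left(-135\right)^{2}\right)\right) + \left(\left(6579 - 4921\right) - 9994\right) = \left(\sqrt{-27956} + \left(31 + 18225\right)\right) + \left(1658 - 9994\right) = \left(2 i \sqrt{6989} + 18256\right) - 8336 = \left(18256 + 2 i \sqrt{6989}\right) - 8336 = 9920 + 2 i \sqrt{6989}$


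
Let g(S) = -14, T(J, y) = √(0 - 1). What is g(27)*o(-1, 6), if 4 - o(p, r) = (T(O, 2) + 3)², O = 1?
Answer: 56 + 84*I ≈ 56.0 + 84.0*I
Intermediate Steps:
T(J, y) = I (T(J, y) = √(-1) = I)
o(p, r) = 4 - (3 + I)² (o(p, r) = 4 - (I + 3)² = 4 - (3 + I)²)
g(27)*o(-1, 6) = -14*(4 - (3 + I)²) = -56 + 14*(3 + I)²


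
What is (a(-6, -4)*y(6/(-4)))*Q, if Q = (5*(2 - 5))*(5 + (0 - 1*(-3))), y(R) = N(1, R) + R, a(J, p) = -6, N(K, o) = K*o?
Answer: -2160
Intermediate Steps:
y(R) = 2*R (y(R) = 1*R + R = R + R = 2*R)
Q = -120 (Q = (5*(-3))*(5 + (0 + 3)) = -15*(5 + 3) = -15*8 = -120)
(a(-6, -4)*y(6/(-4)))*Q = -12*6/(-4)*(-120) = -12*6*(-1/4)*(-120) = -12*(-3)/2*(-120) = -6*(-3)*(-120) = 18*(-120) = -2160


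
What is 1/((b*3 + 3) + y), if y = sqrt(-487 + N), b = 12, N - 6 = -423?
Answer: 39/2425 - 2*I*sqrt(226)/2425 ≈ 0.016082 - 0.012399*I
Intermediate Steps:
N = -417 (N = 6 - 423 = -417)
y = 2*I*sqrt(226) (y = sqrt(-487 - 417) = sqrt(-904) = 2*I*sqrt(226) ≈ 30.067*I)
1/((b*3 + 3) + y) = 1/((12*3 + 3) + 2*I*sqrt(226)) = 1/((36 + 3) + 2*I*sqrt(226)) = 1/(39 + 2*I*sqrt(226))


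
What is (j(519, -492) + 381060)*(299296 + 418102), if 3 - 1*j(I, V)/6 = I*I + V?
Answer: -883931902128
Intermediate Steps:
j(I, V) = 18 - 6*V - 6*I² (j(I, V) = 18 - 6*(I*I + V) = 18 - 6*(I² + V) = 18 - 6*(V + I²) = 18 + (-6*V - 6*I²) = 18 - 6*V - 6*I²)
(j(519, -492) + 381060)*(299296 + 418102) = ((18 - 6*(-492) - 6*519²) + 381060)*(299296 + 418102) = ((18 + 2952 - 6*269361) + 381060)*717398 = ((18 + 2952 - 1616166) + 381060)*717398 = (-1613196 + 381060)*717398 = -1232136*717398 = -883931902128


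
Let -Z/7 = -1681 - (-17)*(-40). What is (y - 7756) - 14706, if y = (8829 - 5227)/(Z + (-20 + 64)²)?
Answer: -414712304/18463 ≈ -22462.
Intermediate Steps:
Z = 16527 (Z = -7*(-1681 - (-17)*(-40)) = -7*(-1681 - 1*680) = -7*(-1681 - 680) = -7*(-2361) = 16527)
y = 3602/18463 (y = (8829 - 5227)/(16527 + (-20 + 64)²) = 3602/(16527 + 44²) = 3602/(16527 + 1936) = 3602/18463 ≈ 0.19509)
(y - 7756) - 14706 = (3602/18463 - 7756) - 14706 = -143195426/18463 - 14706 = -414712304/18463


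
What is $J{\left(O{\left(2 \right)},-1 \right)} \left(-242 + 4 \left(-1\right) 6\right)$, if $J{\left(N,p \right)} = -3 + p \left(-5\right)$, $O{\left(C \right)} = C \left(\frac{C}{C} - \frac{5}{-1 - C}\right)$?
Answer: $-532$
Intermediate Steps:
$O{\left(C \right)} = C \left(1 - \frac{5}{-1 - C}\right)$
$J{\left(N,p \right)} = -3 - 5 p$
$J{\left(O{\left(2 \right)},-1 \right)} \left(-242 + 4 \left(-1\right) 6\right) = \left(-3 - -5\right) \left(-242 + 4 \left(-1\right) 6\right) = \left(-3 + 5\right) \left(-242 - 24\right) = 2 \left(-242 - 24\right) = 2 \left(-266\right) = -532$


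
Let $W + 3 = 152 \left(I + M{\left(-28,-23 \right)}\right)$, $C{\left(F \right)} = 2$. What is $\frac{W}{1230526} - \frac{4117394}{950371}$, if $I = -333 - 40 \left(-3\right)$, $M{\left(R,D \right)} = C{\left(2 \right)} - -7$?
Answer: $- \frac{5096032324325}{1169456225146} \approx -4.3576$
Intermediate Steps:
$M{\left(R,D \right)} = 9$ ($M{\left(R,D \right)} = 2 - -7 = 2 + 7 = 9$)
$I = -213$ ($I = -333 - -120 = -333 + 120 = -213$)
$W = -31011$ ($W = -3 + 152 \left(-213 + 9\right) = -3 + 152 \left(-204\right) = -3 - 31008 = -31011$)
$\frac{W}{1230526} - \frac{4117394}{950371} = - \frac{31011}{1230526} - \frac{4117394}{950371} = - \frac{5096032324325}{1169456225146}$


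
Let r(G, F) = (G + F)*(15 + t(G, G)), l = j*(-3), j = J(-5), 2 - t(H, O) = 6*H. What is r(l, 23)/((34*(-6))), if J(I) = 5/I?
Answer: 13/102 ≈ 0.12745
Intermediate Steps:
t(H, O) = 2 - 6*H
j = -1 (j = 5/(-5) = 5*(-⅕) = -1)
l = 3 (l = -1*(-3) = 3)
r(G, F) = (17 - 6*G)*(F + G) (r(G, F) = (G + F)*(15 + (2 - 6*G)) = (F + G)*(17 - 6*G) = (17 - 6*G)*(F + G))
r(l, 23)/((34*(-6))) = (-6*3² + 17*23 + 17*3 - 6*23*3)/((34*(-6))) = (-6*9 + 391 + 51 - 414)/(-204) = (-54 + 391 + 51 - 414)*(-1/204) = -26*(-1/204) = 13/102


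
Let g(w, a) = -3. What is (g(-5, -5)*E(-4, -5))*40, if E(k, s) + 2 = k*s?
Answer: -2160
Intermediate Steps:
E(k, s) = -2 + k*s
(g(-5, -5)*E(-4, -5))*40 = -3*(-2 - 4*(-5))*40 = -3*(-2 + 20)*40 = -3*18*40 = -54*40 = -2160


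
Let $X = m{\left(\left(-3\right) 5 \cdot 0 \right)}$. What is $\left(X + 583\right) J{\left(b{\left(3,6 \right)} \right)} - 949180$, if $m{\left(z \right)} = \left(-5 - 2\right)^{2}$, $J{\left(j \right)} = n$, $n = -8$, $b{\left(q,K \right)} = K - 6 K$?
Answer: $-954236$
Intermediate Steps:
$b{\left(q,K \right)} = - 5 K$ ($b{\left(q,K \right)} = K - 6 K = - 5 K$)
$J{\left(j \right)} = -8$
$m{\left(z \right)} = 49$ ($m{\left(z \right)} = \left(-7\right)^{2} = 49$)
$X = 49$
$\left(X + 583\right) J{\left(b{\left(3,6 \right)} \right)} - 949180 = \left(49 + 583\right) \left(-8\right) - 949180 = 632 \left(-8\right) - 949180 = -5056 - 949180 = -954236$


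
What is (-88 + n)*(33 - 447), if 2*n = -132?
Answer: 63756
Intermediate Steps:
n = -66 (n = (½)*(-132) = -66)
(-88 + n)*(33 - 447) = (-88 - 66)*(33 - 447) = -154*(-414) = 63756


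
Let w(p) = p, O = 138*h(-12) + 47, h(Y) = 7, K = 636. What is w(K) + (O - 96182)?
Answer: -94533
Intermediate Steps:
O = 1013 (O = 138*7 + 47 = 966 + 47 = 1013)
w(K) + (O - 96182) = 636 + (1013 - 96182) = 636 - 95169 = -94533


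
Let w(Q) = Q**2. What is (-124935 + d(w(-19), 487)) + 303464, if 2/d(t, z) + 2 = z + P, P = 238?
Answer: 129076469/723 ≈ 1.7853e+5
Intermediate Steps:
d(t, z) = 2/(236 + z) (d(t, z) = 2/(-2 + (z + 238)) = 2/(-2 + (238 + z)) = 2/(236 + z))
(-124935 + d(w(-19), 487)) + 303464 = (-124935 + 2/(236 + 487)) + 303464 = (-124935 + 2/723) + 303464 = -90328003/723 + 303464 = 129076469/723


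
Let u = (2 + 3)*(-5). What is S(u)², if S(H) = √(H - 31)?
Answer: -56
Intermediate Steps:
u = -25 (u = 5*(-5) = -25)
S(H) = √(-31 + H)
S(u)² = (√(-31 - 25))² = (√(-56))² = (2*I*√14)² = -56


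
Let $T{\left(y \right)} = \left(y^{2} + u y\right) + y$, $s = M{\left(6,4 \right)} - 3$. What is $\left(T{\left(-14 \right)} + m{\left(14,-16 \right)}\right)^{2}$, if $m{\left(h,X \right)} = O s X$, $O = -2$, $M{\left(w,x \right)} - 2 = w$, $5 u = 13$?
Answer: $\frac{2334784}{25} \approx 93391.0$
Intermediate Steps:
$u = \frac{13}{5}$ ($u = \frac{1}{5} \cdot 13 = \frac{13}{5} \approx 2.6$)
$M{\left(w,x \right)} = 2 + w$
$s = 5$ ($s = \left(2 + 6\right) - 3 = 8 - 3 = 5$)
$T{\left(y \right)} = y^{2} + \frac{18 y}{5}$ ($T{\left(y \right)} = \left(y^{2} + \frac{13 y}{5}\right) + y = y^{2} + \frac{18 y}{5}$)
$m{\left(h,X \right)} = - 10 X$ ($m{\left(h,X \right)} = \left(-2\right) 5 X = - 10 X$)
$\left(T{\left(-14 \right)} + m{\left(14,-16 \right)}\right)^{2} = \left(\frac{1}{5} \left(-14\right) \left(18 + 5 \left(-14\right)\right) - -160\right)^{2} = \left(\frac{1}{5} \left(-14\right) \left(18 - 70\right) + 160\right)^{2} = \left(\frac{1}{5} \left(-14\right) \left(-52\right) + 160\right)^{2} = \left(\frac{728}{5} + 160\right)^{2} = \left(\frac{1528}{5}\right)^{2} = \frac{2334784}{25}$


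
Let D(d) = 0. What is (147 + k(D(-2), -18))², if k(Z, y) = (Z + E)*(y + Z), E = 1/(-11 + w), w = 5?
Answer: 22500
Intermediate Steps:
E = -⅙ (E = 1/(-11 + 5) = 1/(-6) = -⅙ ≈ -0.16667)
k(Z, y) = (-⅙ + Z)*(Z + y) (k(Z, y) = (Z - ⅙)*(y + Z) = (-⅙ + Z)*(Z + y))
(147 + k(D(-2), -18))² = (147 + (0² - ⅙*0 - ⅙*(-18) + 0*(-18)))² = (147 + (0 + 0 + 3 + 0))² = (147 + 3)² = 150² = 22500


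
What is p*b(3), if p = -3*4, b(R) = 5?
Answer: -60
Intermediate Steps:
p = -12
p*b(3) = -12*5 = -60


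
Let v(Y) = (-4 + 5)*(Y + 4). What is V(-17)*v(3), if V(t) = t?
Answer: -119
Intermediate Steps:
v(Y) = 4 + Y (v(Y) = 1*(4 + Y) = 4 + Y)
V(-17)*v(3) = -17*(4 + 3) = -17*7 = -119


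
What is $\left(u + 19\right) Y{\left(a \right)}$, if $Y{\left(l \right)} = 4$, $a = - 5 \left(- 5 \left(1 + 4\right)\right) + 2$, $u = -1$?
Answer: $72$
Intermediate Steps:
$a = 127$ ($a = - 5 \left(\left(-5\right) 5\right) + 2 = \left(-5\right) \left(-25\right) + 2 = 125 + 2 = 127$)
$\left(u + 19\right) Y{\left(a \right)} = \left(-1 + 19\right) 4 = 18 \cdot 4 = 72$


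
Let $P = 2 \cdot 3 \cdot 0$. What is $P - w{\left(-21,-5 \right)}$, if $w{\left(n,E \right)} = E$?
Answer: $5$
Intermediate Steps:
$P = 0$ ($P = 6 \cdot 0 = 0$)
$P - w{\left(-21,-5 \right)} = 0 - -5 = 0 + 5 = 5$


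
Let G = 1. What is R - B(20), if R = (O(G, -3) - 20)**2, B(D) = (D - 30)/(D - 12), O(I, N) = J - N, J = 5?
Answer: 581/4 ≈ 145.25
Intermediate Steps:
O(I, N) = 5 - N
B(D) = (-30 + D)/(-12 + D)
R = 144 (R = ((5 - 1*(-3)) - 20)**2 = ((5 + 3) - 20)**2 = (8 - 20)**2 = (-12)**2 = 144)
R - B(20) = 144 - (-30 + 20)/(-12 + 20) = 144 - (-10)/8 = 144 - 1*(-5/4) = 144 + 5/4 = 581/4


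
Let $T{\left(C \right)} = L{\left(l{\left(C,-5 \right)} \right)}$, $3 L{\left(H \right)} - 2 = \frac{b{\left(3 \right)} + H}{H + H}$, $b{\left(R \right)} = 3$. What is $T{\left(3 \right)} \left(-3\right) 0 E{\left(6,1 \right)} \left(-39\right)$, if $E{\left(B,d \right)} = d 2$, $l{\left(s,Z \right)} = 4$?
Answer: $0$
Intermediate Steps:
$E{\left(B,d \right)} = 2 d$
$L{\left(H \right)} = \frac{2}{3} + \frac{3 + H}{6 H}$ ($L{\left(H \right)} = \frac{2}{3} + \frac{\left(3 + H\right) \frac{1}{H + H}}{3} = \frac{2}{3} + \frac{\left(3 + H\right) \frac{1}{2 H}}{3} = \frac{2}{3} + \frac{\frac{1}{2} \frac{1}{H} \left(3 + H\right)}{3} = \frac{2}{3} + \frac{3 + H}{6 H}$)
$T{\left(C \right)} = \frac{23}{24}$ ($T{\left(C \right)} = \frac{3 + 5 \cdot 4}{6 \cdot 4} = \frac{1}{6} \cdot \frac{1}{4} \left(3 + 20\right) = \frac{1}{6} \cdot \frac{1}{4} \cdot 23 = \frac{23}{24}$)
$T{\left(3 \right)} \left(-3\right) 0 E{\left(6,1 \right)} \left(-39\right) = \frac{23}{24} \left(-3\right) 0 \cdot 2 \cdot 1 \left(-39\right) = \left(- \frac{23}{8}\right) 0 \cdot 2 \left(-39\right) = 0 \cdot 2 \left(-39\right) = 0 \left(-39\right) = 0$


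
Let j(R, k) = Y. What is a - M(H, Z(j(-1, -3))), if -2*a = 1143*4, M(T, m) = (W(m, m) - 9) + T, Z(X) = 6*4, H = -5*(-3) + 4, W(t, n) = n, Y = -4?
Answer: -2320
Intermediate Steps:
j(R, k) = -4
H = 19 (H = 15 + 4 = 19)
Z(X) = 24
M(T, m) = -9 + T + m (M(T, m) = (m - 9) + T = (-9 + m) + T = -9 + T + m)
a = -2286 (a = -1143*4/2 = -½*4572 = -2286)
a - M(H, Z(j(-1, -3))) = -2286 - (-9 + 19 + 24) = -2286 - 1*34 = -2286 - 34 = -2320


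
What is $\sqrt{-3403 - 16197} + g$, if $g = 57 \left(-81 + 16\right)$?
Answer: $-3705 + 140 i \approx -3705.0 + 140.0 i$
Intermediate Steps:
$g = -3705$ ($g = 57 \left(-65\right) = -3705$)
$\sqrt{-3403 - 16197} + g = \sqrt{-3403 - 16197} - 3705 = \sqrt{-19600} - 3705 = 140 i - 3705 = -3705 + 140 i$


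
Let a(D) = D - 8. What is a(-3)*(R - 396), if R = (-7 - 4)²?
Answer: 3025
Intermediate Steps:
a(D) = -8 + D
R = 121 (R = (-11)² = 121)
a(-3)*(R - 396) = (-8 - 3)*(121 - 396) = -11*(-275) = 3025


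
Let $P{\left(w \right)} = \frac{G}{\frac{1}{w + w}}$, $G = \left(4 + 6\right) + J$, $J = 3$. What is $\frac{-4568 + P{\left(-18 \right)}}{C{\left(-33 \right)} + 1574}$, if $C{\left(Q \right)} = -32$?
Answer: $- \frac{2518}{771} \approx -3.2659$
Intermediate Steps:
$G = 13$ ($G = \left(4 + 6\right) + 3 = 10 + 3 = 13$)
$P{\left(w \right)} = 26 w$ ($P{\left(w \right)} = \frac{1}{\frac{1}{w + w}} 13 = \frac{1}{\frac{1}{2 w}} 13 = \frac{1}{\frac{1}{2} \frac{1}{w}} 13 = 2 w 13 = 26 w$)
$\frac{-4568 + P{\left(-18 \right)}}{C{\left(-33 \right)} + 1574} = \frac{-4568 + 26 \left(-18\right)}{-32 + 1574} = \frac{-4568 - 468}{1542} = \left(-5036\right) \frac{1}{1542} = - \frac{2518}{771}$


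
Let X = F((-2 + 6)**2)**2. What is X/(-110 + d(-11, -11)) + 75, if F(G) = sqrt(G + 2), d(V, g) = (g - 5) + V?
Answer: 10257/137 ≈ 74.869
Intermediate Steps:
d(V, g) = -5 + V + g (d(V, g) = (-5 + g) + V = -5 + V + g)
F(G) = sqrt(2 + G)
X = 18 (X = (sqrt(2 + (-2 + 6)**2))**2 = (sqrt(2 + 4**2))**2 = (sqrt(2 + 16))**2 = (sqrt(18))**2 = (3*sqrt(2))**2 = 18)
X/(-110 + d(-11, -11)) + 75 = 18/(-110 + (-5 - 11 - 11)) + 75 = 18/(-110 - 27) + 75 = 18/(-137) + 75 = -1/137*18 + 75 = -18/137 + 75 = 10257/137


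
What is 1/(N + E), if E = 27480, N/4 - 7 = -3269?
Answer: 1/14432 ≈ 6.9291e-5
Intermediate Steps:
N = -13048 (N = 28 + 4*(-3269) = 28 - 13076 = -13048)
1/(N + E) = 1/(-13048 + 27480) = 1/14432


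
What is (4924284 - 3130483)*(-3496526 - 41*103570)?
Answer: -13889214587696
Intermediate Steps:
(4924284 - 3130483)*(-3496526 - 41*103570) = 1793801*(-3496526 - 4246370) = 1793801*(-7742896) = -13889214587696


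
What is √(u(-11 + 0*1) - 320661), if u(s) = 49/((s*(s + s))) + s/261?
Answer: I*√1174707637390/1914 ≈ 566.27*I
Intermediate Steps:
u(s) = s/261 + 49/(2*s²) (u(s) = 49/((s*(2*s))) + s*(1/261) = 49/((2*s²)) + s/261 = 49*(1/(2*s²)) + s/261 = 49/(2*s²) + s/261 = s/261 + 49/(2*s²))
√(u(-11 + 0*1) - 320661) = √(((-11 + 0*1)/261 + 49/(2*(-11 + 0*1)²)) - 320661) = √(((-11 + 0)/261 + 49/(2*(-11 + 0)²)) - 320661) = √(((1/261)*(-11) + (49/2)/(-11)²) - 320661) = √((-11/261 + (49/2)*(1/121)) - 320661) = √((-11/261 + 49/242) - 320661) = √(10127/63162 - 320661) = √(-20253579955/63162) = I*√1174707637390/1914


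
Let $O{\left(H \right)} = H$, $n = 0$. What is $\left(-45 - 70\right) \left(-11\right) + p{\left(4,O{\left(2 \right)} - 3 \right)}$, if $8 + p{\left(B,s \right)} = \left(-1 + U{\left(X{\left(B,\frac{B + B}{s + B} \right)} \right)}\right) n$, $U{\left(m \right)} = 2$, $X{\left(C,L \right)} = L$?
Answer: $1257$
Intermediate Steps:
$p{\left(B,s \right)} = -8$ ($p{\left(B,s \right)} = -8 + \left(-1 + 2\right) 0 = -8 + 1 \cdot 0 = -8 + 0 = -8$)
$\left(-45 - 70\right) \left(-11\right) + p{\left(4,O{\left(2 \right)} - 3 \right)} = \left(-45 - 70\right) \left(-11\right) - 8 = \left(-115\right) \left(-11\right) - 8 = 1265 - 8 = 1257$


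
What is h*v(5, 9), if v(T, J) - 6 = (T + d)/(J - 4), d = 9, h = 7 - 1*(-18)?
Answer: 220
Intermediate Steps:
h = 25 (h = 7 + 18 = 25)
v(T, J) = 6 + (9 + T)/(-4 + J) (v(T, J) = 6 + (T + 9)/(J - 4) = 6 + (9 + T)/(-4 + J))
h*v(5, 9) = 25*((-15 + 5 + 6*9)/(-4 + 9)) = 25*((-15 + 5 + 54)/5) = 25*((⅕)*44) = 25*(44/5) = 220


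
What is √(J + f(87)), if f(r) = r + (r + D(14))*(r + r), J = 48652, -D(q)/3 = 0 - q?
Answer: √71185 ≈ 266.81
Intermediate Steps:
D(q) = 3*q (D(q) = -3*(0 - q) = -(-3)*q = 3*q)
f(r) = r + 2*r*(42 + r) (f(r) = r + (r + 3*14)*(r + r) = r + (r + 42)*(2*r) = r + (42 + r)*(2*r) = r + 2*r*(42 + r))
√(J + f(87)) = √(48652 + 87*(85 + 2*87)) = √(48652 + 87*(85 + 174)) = √(48652 + 87*259) = √(48652 + 22533) = √71185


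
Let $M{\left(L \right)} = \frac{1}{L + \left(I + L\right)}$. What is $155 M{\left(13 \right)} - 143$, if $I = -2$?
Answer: $- \frac{3277}{24} \approx -136.54$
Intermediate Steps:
$M{\left(L \right)} = \frac{1}{-2 + 2 L}$ ($M{\left(L \right)} = \frac{1}{L + \left(-2 + L\right)} = \frac{1}{-2 + 2 L}$)
$155 M{\left(13 \right)} - 143 = 155 \frac{1}{2 \left(-1 + 13\right)} - 143 = 155 \frac{1}{2 \cdot 12} - 143 = 155 \cdot \frac{1}{2} \cdot \frac{1}{12} - 143 = 155 \cdot \frac{1}{24} - 143 = \frac{155}{24} - 143 = - \frac{3277}{24}$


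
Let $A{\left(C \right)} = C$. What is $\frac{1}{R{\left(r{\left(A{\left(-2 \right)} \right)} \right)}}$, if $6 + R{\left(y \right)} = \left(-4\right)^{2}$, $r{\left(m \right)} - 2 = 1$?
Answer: $\frac{1}{10} \approx 0.1$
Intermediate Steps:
$r{\left(m \right)} = 3$ ($r{\left(m \right)} = 2 + 1 = 3$)
$R{\left(y \right)} = 10$ ($R{\left(y \right)} = -6 + \left(-4\right)^{2} = -6 + 16 = 10$)
$\frac{1}{R{\left(r{\left(A{\left(-2 \right)} \right)} \right)}} = \frac{1}{10}$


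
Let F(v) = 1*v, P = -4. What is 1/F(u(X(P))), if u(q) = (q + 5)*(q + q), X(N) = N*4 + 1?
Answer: 1/300 ≈ 0.0033333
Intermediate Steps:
X(N) = 1 + 4*N (X(N) = 4*N + 1 = 1 + 4*N)
u(q) = 2*q*(5 + q) (u(q) = (5 + q)*(2*q) = 2*q*(5 + q))
F(v) = v
1/F(u(X(P))) = 1/(2*(1 + 4*(-4))*(5 + (1 + 4*(-4)))) = 1/(2*(1 - 16)*(5 + (1 - 16))) = 1/(2*(-15)*(5 - 15)) = 1/(2*(-15)*(-10)) = 1/300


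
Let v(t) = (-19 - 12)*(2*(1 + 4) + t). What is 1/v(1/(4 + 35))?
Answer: -39/12121 ≈ -0.0032176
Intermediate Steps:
v(t) = -310 - 31*t (v(t) = -31*(2*5 + t) = -31*(10 + t) = -310 - 31*t)
1/v(1/(4 + 35)) = 1/(-310 - 31/(4 + 35)) = 1/(-310 - 31/39) = 1/(-12121/39) = -39/12121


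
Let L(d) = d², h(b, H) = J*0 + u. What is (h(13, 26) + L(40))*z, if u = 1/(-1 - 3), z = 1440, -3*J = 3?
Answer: 2303640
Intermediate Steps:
J = -1 (J = -⅓*3 = -1)
u = -¼ (u = 1/(-4) = -¼ ≈ -0.25000)
h(b, H) = -¼ (h(b, H) = -1*0 - ¼ = 0 - ¼ = -¼)
(h(13, 26) + L(40))*z = (-¼ + 40²)*1440 = (-¼ + 1600)*1440 = (6399/4)*1440 = 2303640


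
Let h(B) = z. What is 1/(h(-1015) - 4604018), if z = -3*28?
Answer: -1/4604102 ≈ -2.1720e-7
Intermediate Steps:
z = -84
h(B) = -84
1/(h(-1015) - 4604018) = 1/(-84 - 4604018) = 1/(-4604102) = -1/4604102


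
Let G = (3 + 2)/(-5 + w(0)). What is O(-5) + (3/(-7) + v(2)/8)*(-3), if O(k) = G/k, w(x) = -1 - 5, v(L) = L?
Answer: 193/308 ≈ 0.62662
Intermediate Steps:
w(x) = -6
G = -5/11 (G = (3 + 2)/(-5 - 6) = 5/(-11) = 5*(-1/11) = -5/11 ≈ -0.45455)
O(k) = -5/(11*k)
O(-5) + (3/(-7) + v(2)/8)*(-3) = -5/11/(-5) + (3/(-7) + 2/8)*(-3) = -5/11*(-1/5) + (3*(-1/7) + 2*(1/8))*(-3) = 1/11 + (-3/7 + 1/4)*(-3) = 1/11 - 5/28*(-3) = 1/11 + 15/28 = 193/308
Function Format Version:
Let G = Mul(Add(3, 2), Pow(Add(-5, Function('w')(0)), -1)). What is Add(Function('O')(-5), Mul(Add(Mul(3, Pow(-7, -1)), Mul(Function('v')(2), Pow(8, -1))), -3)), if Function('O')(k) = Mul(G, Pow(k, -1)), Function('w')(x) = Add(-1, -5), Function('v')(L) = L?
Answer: Rational(193, 308) ≈ 0.62662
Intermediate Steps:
Function('w')(x) = -6
G = Rational(-5, 11) (G = Mul(Add(3, 2), Pow(Add(-5, -6), -1)) = Mul(5, Pow(-11, -1)) = Mul(5, Rational(-1, 11)) = Rational(-5, 11) ≈ -0.45455)
Function('O')(k) = Mul(Rational(-5, 11), Pow(k, -1))
Add(Function('O')(-5), Mul(Add(Mul(3, Pow(-7, -1)), Mul(Function('v')(2), Pow(8, -1))), -3)) = Add(Mul(Rational(-5, 11), Pow(-5, -1)), Mul(Add(Mul(3, Pow(-7, -1)), Mul(2, Pow(8, -1))), -3)) = Add(Mul(Rational(-5, 11), Rational(-1, 5)), Mul(Add(Mul(3, Rational(-1, 7)), Mul(2, Rational(1, 8))), -3)) = Add(Rational(1, 11), Mul(Add(Rational(-3, 7), Rational(1, 4)), -3)) = Add(Rational(1, 11), Mul(Rational(-5, 28), -3)) = Add(Rational(1, 11), Rational(15, 28)) = Rational(193, 308)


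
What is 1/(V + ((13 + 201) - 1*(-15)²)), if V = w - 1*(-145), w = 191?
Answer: 1/325 ≈ 0.0030769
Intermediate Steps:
V = 336 (V = 191 - 1*(-145) = 191 + 145 = 336)
1/(V + ((13 + 201) - 1*(-15)²)) = 1/(336 + ((13 + 201) - 1*(-15)²)) = 1/(336 + (214 - 1*225)) = 1/(336 + (214 - 225)) = 1/(336 - 11) = 1/325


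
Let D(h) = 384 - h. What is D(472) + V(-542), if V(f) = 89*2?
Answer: 90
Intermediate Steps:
V(f) = 178
D(472) + V(-542) = (384 - 1*472) + 178 = (384 - 472) + 178 = -88 + 178 = 90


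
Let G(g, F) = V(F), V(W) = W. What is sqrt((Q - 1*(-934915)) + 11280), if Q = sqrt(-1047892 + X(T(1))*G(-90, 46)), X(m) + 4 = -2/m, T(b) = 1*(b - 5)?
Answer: sqrt(946195 + I*sqrt(1048053)) ≈ 972.73 + 0.526*I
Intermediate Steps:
T(b) = -5 + b (T(b) = 1*(-5 + b) = -5 + b)
X(m) = -4 - 2/m
G(g, F) = F
Q = I*sqrt(1048053) (Q = sqrt(-1047892 + (-4 - 2/(-5 + 1))*46) = sqrt(-1047892 + (-4 - 2/(-4))*46) = sqrt(-1047892 + (-4 - 2*(-1/4))*46) = sqrt(-1047892 + (-4 + 1/2)*46) = sqrt(-1047892 - 7/2*46) = sqrt(-1047892 - 161) = sqrt(-1048053) = I*sqrt(1048053) ≈ 1023.7*I)
sqrt((Q - 1*(-934915)) + 11280) = sqrt((I*sqrt(1048053) - 1*(-934915)) + 11280) = sqrt((I*sqrt(1048053) + 934915) + 11280) = sqrt((934915 + I*sqrt(1048053)) + 11280) = sqrt(946195 + I*sqrt(1048053))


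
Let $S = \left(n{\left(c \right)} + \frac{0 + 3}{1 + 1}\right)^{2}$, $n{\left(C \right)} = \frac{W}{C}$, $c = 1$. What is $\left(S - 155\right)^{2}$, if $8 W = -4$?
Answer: $23716$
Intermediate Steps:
$W = - \frac{1}{2}$ ($W = \frac{1}{8} \left(-4\right) = - \frac{1}{2} \approx -0.5$)
$n{\left(C \right)} = - \frac{1}{2 C}$
$S = 1$ ($S = \left(- \frac{1}{2 \cdot 1} + \frac{0 + 3}{1 + 1}\right)^{2} = \left(\left(- \frac{1}{2}\right) 1 + \frac{3}{2}\right)^{2} = \left(- \frac{1}{2} + 3 \cdot \frac{1}{2}\right)^{2} = \left(- \frac{1}{2} + \frac{3}{2}\right)^{2} = 1^{2} = 1$)
$\left(S - 155\right)^{2} = \left(1 - 155\right)^{2} = \left(-154\right)^{2} = 23716$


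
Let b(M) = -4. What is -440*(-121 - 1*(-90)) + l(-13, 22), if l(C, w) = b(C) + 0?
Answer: 13636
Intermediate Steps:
l(C, w) = -4 (l(C, w) = -4 + 0 = -4)
-440*(-121 - 1*(-90)) + l(-13, 22) = -440*(-121 - 1*(-90)) - 4 = -440*(-121 + 90) - 4 = -440*(-31) - 4 = 13640 - 4 = 13636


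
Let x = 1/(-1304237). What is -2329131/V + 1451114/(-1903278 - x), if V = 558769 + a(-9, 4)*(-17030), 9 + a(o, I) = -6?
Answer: -1046092795401256411/288736665522336545 ≈ -3.6230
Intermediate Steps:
x = -1/1304237 ≈ -7.6673e-7
a(o, I) = -15 (a(o, I) = -9 - 6 = -15)
V = 814219 (V = 558769 - 15*(-17030) = 558769 + 255450 = 814219)
-2329131/V + 1451114/(-1903278 - x) = -2329131/814219 + 1451114/(-1903278 - 1*(-1/1304237)) = -2329131*1/814219 + 1451114/(-1903278 + 1/1304237) = -332733/116317 + 1451114/(-2482325588885/1304237) = -332733/116317 + 1451114*(-1304237/2482325588885) = -332733/116317 - 1892596570018/2482325588885 = -1046092795401256411/288736665522336545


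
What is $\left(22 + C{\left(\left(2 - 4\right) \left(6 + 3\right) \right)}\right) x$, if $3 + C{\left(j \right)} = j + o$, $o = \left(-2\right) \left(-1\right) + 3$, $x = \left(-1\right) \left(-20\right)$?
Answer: $120$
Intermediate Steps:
$x = 20$
$o = 5$ ($o = 2 + 3 = 5$)
$C{\left(j \right)} = 2 + j$ ($C{\left(j \right)} = -3 + \left(j + 5\right) = -3 + \left(5 + j\right) = 2 + j$)
$\left(22 + C{\left(\left(2 - 4\right) \left(6 + 3\right) \right)}\right) x = \left(22 + \left(2 + \left(2 - 4\right) \left(6 + 3\right)\right)\right) 20 = \left(22 + \left(2 - 18\right)\right) 20 = \left(22 - 16\right) 20 = 6 \cdot 20 = 120$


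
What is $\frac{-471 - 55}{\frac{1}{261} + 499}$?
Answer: $- \frac{68643}{65120} \approx -1.0541$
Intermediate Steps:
$\frac{-471 - 55}{\frac{1}{261} + 499} = - \frac{526}{\frac{1}{261} + 499} = - \frac{526}{\frac{130240}{261}} = \left(-526\right) \frac{261}{130240} = - \frac{68643}{65120}$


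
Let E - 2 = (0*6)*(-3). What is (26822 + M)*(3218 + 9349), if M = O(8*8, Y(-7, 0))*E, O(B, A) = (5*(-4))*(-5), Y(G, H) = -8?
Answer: 339585474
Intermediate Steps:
E = 2 (E = 2 + (0*6)*(-3) = 2 + 0*(-3) = 2 + 0 = 2)
O(B, A) = 100 (O(B, A) = -20*(-5) = 100)
M = 200 (M = 100*2 = 200)
(26822 + M)*(3218 + 9349) = (26822 + 200)*(3218 + 9349) = 27022*12567 = 339585474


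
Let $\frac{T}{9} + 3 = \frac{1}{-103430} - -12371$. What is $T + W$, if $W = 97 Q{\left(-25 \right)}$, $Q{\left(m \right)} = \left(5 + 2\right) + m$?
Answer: $\frac{11332411371}{103430} \approx 1.0957 \cdot 10^{5}$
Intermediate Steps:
$Q{\left(m \right)} = 7 + m$
$T = \frac{11513000151}{103430}$ ($T = -27 + 9 \left(\frac{1}{-103430} - -12371\right) = -27 + 9 \left(- \frac{1}{103430} + 12371\right) = -27 + 9 \cdot \frac{1279532529}{103430} = -27 + \frac{11515792761}{103430} = \frac{11513000151}{103430} \approx 1.1131 \cdot 10^{5}$)
$W = -1746$ ($W = 97 \left(7 - 25\right) = 97 \left(-18\right) = -1746$)
$T + W = \frac{11513000151}{103430} - 1746 = \frac{11332411371}{103430}$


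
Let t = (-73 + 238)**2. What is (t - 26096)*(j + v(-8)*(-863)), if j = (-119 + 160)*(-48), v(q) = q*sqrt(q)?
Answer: -2221872 + 15589232*I*sqrt(2) ≈ -2.2219e+6 + 2.2046e+7*I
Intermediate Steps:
v(q) = q**(3/2)
j = -1968 (j = 41*(-48) = -1968)
t = 27225 (t = 165**2 = 27225)
(t - 26096)*(j + v(-8)*(-863)) = (27225 - 26096)*(-1968 + (-8)**(3/2)*(-863)) = 1129*(-1968 - 16*I*sqrt(2)*(-863)) = 1129*(-1968 + 13808*I*sqrt(2)) = -2221872 + 15589232*I*sqrt(2)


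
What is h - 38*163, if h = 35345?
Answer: 29151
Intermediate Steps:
h - 38*163 = 35345 - 38*163 = 35345 - 6194 = 29151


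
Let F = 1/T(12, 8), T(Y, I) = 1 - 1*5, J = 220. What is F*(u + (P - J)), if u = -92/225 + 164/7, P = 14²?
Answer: 386/1575 ≈ 0.24508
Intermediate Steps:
T(Y, I) = -4 (T(Y, I) = 1 - 5 = -4)
P = 196
u = 36256/1575 (u = -92*1/225 + 164*(⅐) = -92/225 + 164/7 = 36256/1575 ≈ 23.020)
F = -¼ (F = 1/(-4) = -¼ ≈ -0.25000)
F*(u + (P - J)) = -(36256/1575 + (196 - 1*220))/4 = -(36256/1575 + (196 - 220))/4 = -(36256/1575 - 24)/4 = -¼*(-1544/1575) = 386/1575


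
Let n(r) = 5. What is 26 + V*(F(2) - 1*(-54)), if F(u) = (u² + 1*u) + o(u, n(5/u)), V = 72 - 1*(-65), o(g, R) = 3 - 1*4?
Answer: 8109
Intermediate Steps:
o(g, R) = -1 (o(g, R) = 3 - 4 = -1)
V = 137 (V = 72 + 65 = 137)
F(u) = -1 + u + u² (F(u) = (u² + 1*u) - 1 = (u² + u) - 1 = (u + u²) - 1 = -1 + u + u²)
26 + V*(F(2) - 1*(-54)) = 26 + 137*((-1 + 2 + 2²) - 1*(-54)) = 26 + 137*((-1 + 2 + 4) + 54) = 26 + 137*(5 + 54) = 26 + 137*59 = 26 + 8083 = 8109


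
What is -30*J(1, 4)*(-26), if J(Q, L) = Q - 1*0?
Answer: 780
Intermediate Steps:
J(Q, L) = Q (J(Q, L) = Q + 0 = Q)
-30*J(1, 4)*(-26) = -30*1*(-26) = -30*(-26) = 780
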